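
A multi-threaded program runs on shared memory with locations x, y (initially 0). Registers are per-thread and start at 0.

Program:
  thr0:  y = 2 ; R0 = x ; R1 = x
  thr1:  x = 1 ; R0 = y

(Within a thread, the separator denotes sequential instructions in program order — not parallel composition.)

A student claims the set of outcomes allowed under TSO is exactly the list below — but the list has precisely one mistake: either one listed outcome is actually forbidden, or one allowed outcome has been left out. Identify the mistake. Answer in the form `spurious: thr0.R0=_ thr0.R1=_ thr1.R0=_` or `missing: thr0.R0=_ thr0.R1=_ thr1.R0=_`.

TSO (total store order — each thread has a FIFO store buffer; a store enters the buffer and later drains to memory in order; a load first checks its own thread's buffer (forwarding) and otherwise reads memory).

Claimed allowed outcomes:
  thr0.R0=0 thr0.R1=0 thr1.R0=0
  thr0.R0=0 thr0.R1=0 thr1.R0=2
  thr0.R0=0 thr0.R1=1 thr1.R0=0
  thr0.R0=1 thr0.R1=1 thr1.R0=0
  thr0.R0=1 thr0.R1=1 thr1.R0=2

outcome vector order: (thr0.R0,thr0.R1,thr1.R0)
TSO: 6 outcomes — {000, 002, 010, 012, 110, 112}
TSO∖claimed = {012}

missing: thr0.R0=0 thr0.R1=1 thr1.R0=2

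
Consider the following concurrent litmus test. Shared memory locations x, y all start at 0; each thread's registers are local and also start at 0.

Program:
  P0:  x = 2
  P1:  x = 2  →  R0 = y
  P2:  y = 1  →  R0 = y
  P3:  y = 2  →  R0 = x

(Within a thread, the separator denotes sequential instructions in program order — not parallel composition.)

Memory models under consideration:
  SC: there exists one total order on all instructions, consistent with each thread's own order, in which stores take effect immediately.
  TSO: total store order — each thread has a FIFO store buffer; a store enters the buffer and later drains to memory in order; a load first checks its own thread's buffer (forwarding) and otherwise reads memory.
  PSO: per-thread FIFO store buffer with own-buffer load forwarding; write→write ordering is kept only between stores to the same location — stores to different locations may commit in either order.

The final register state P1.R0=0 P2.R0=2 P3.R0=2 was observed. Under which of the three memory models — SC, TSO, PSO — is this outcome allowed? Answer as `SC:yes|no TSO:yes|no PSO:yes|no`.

SC:yes TSO:yes PSO:yes

outcome vector order: (P1.R0,P2.R0,P3.R0)
[SC] allowed = {012, 022, 110, 112, 122, 210, 212, 220, 222}
[TSO] allowed = {010, 012, 020, 022, 110, 112, 120, 122, 210, 212, 220, 222}
[PSO] allowed = {010, 012, 020, 022, 110, 112, 120, 122, 210, 212, 220, 222}
target 022 ∈ {SC,TSO,PSO}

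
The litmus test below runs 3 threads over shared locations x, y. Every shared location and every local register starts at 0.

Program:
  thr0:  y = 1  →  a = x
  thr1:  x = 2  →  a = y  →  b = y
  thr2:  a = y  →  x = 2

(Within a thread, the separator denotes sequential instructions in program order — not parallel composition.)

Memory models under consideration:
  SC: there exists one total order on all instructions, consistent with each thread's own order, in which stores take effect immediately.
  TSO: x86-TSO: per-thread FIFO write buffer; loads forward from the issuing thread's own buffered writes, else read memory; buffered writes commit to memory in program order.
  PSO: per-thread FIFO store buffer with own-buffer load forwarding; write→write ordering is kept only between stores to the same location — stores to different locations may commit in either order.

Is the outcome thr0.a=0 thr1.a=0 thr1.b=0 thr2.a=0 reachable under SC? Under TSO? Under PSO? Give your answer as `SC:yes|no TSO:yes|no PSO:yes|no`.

SC:no TSO:yes PSO:yes

outcome vector order: (thr0.a,thr1.a,thr1.b,thr2.a)
SC (8): 0/1/1/0; 0/1/1/1; 2/0/0/0; 2/0/0/1; 2/0/1/0; 2/0/1/1; 2/1/1/0; 2/1/1/1
TSO (12): 0/0/0/0; 0/0/0/1; 0/0/1/0; 0/0/1/1; 0/1/1/0; 0/1/1/1; 2/0/0/0; 2/0/0/1; 2/0/1/0; 2/0/1/1; 2/1/1/0; 2/1/1/1
PSO (12): 0/0/0/0; 0/0/0/1; 0/0/1/0; 0/0/1/1; 0/1/1/0; 0/1/1/1; 2/0/0/0; 2/0/0/1; 2/0/1/0; 2/0/1/1; 2/1/1/0; 2/1/1/1
target 0/0/0/0 ∈ {TSO,PSO}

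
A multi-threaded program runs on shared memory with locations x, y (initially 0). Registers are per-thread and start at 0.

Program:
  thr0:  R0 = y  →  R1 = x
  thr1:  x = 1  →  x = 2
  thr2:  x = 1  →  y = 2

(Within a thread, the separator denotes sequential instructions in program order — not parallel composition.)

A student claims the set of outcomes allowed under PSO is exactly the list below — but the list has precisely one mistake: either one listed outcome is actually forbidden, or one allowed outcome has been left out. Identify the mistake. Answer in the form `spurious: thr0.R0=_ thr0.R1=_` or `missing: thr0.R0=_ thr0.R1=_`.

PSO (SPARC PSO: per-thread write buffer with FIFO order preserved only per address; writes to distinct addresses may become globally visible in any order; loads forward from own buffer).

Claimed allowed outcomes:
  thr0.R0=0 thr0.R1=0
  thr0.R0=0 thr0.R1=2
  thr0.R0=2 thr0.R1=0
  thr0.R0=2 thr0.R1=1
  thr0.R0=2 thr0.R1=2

outcome vector order: (thr0.R0,thr0.R1)
PSO: 6 outcomes — {0/0 0/1 0/2 2/0 2/1 2/2}
PSO∖claimed = {0/1}

missing: thr0.R0=0 thr0.R1=1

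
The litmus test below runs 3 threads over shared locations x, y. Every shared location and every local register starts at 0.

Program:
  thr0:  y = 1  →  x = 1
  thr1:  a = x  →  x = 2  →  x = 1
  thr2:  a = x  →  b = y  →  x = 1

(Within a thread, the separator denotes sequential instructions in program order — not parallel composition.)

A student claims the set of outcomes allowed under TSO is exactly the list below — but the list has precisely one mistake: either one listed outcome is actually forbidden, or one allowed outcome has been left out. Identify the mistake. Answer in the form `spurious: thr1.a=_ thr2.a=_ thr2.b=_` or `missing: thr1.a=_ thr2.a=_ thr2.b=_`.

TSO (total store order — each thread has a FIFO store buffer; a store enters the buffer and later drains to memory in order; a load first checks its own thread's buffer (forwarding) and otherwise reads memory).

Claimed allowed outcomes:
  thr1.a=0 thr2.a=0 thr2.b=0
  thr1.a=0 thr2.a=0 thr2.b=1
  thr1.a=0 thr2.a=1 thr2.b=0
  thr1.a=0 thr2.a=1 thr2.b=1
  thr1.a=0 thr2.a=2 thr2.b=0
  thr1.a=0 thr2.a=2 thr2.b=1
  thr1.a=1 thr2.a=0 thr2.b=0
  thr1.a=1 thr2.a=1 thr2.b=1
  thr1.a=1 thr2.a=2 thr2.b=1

outcome vector order: (thr1.a,thr2.a,thr2.b)
under TSO → 000 001 010 011 020 021 100 101 111 121
TSO∖claimed = {101}

missing: thr1.a=1 thr2.a=0 thr2.b=1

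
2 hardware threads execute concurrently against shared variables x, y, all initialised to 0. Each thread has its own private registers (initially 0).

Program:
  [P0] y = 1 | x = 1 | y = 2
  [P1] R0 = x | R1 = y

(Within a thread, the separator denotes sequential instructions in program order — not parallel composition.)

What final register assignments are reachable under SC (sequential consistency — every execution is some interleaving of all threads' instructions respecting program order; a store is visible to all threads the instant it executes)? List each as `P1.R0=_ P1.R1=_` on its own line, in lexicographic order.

outcome vector order: (P1.R0,P1.R1)
|SC outcomes| = 5

P1.R0=0 P1.R1=0
P1.R0=0 P1.R1=1
P1.R0=0 P1.R1=2
P1.R0=1 P1.R1=1
P1.R0=1 P1.R1=2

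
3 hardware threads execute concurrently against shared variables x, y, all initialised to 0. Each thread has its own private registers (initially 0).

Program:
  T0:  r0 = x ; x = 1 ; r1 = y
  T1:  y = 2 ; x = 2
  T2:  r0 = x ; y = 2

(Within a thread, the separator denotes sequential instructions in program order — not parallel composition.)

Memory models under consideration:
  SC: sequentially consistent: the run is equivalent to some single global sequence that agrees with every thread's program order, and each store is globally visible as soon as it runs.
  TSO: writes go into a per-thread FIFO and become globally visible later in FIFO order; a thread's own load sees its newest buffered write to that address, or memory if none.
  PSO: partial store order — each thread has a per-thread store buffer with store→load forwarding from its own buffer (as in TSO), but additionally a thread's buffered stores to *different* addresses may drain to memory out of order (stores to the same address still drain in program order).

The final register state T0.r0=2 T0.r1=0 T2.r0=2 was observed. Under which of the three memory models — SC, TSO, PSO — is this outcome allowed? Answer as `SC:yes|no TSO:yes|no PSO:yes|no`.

SC:no TSO:no PSO:yes

outcome vector order: (T0.r0,T0.r1,T2.r0)
under SC → (0,0,0); (0,0,1); (0,0,2); (0,2,0); (0,2,1); (0,2,2); (2,2,0); (2,2,1); (2,2,2)
under TSO → (0,0,0); (0,0,1); (0,0,2); (0,2,0); (0,2,1); (0,2,2); (2,2,0); (2,2,1); (2,2,2)
under PSO → (0,0,0); (0,0,1); (0,0,2); (0,2,0); (0,2,1); (0,2,2); (2,0,0); (2,0,1); (2,0,2); (2,2,0); (2,2,1); (2,2,2)
target (2,0,2) ∈ {PSO}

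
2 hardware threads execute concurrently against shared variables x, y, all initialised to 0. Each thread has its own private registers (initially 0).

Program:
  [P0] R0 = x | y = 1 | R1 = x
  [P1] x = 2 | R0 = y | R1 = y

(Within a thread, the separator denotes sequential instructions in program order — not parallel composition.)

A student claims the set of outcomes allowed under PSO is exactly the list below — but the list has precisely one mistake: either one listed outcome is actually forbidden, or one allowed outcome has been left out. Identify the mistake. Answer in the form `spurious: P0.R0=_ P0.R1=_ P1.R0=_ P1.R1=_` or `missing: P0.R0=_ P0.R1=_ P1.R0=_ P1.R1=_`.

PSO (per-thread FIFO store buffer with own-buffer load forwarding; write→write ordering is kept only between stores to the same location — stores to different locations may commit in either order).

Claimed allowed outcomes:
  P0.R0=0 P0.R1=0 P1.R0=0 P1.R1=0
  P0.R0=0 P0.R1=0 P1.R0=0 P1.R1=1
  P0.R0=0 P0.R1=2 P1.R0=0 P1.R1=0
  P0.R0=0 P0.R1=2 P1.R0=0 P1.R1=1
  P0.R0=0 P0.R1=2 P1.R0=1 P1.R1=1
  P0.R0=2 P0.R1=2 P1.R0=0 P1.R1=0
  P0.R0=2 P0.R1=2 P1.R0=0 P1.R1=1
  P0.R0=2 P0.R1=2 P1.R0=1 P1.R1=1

outcome vector order: (P0.R0,P0.R1,P1.R0,P1.R1)
under PSO → <0 0 0 0>; <0 0 0 1>; <0 0 1 1>; <0 2 0 0>; <0 2 0 1>; <0 2 1 1>; <2 2 0 0>; <2 2 0 1>; <2 2 1 1>
PSO∖claimed = {<0 0 1 1>}

missing: P0.R0=0 P0.R1=0 P1.R0=1 P1.R1=1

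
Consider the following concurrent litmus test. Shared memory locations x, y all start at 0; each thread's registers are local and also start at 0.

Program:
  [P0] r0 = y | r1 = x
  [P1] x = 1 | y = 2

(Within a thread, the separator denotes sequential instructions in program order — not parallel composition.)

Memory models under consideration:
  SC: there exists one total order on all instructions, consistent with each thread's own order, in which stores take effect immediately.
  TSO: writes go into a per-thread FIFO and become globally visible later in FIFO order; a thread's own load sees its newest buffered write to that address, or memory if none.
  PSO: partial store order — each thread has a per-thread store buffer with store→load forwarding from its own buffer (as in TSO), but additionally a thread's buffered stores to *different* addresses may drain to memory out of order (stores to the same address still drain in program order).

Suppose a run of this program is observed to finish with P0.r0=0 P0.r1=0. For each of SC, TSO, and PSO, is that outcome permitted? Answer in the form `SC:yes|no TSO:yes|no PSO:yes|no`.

SC:yes TSO:yes PSO:yes

outcome vector order: (P0.r0,P0.r1)
[SC] allowed = {<0 0> <0 1> <2 1>}
[TSO] allowed = {<0 0> <0 1> <2 1>}
[PSO] allowed = {<0 0> <0 1> <2 0> <2 1>}
target <0 0> ∈ {SC,TSO,PSO}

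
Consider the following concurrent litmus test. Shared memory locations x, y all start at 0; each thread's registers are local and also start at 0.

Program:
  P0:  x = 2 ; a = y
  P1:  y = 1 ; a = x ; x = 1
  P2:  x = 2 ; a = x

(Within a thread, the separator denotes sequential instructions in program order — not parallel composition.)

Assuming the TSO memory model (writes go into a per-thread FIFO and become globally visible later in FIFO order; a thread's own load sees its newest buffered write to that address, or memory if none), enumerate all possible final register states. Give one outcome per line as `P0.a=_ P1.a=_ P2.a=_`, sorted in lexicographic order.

P0.a=0 P1.a=0 P2.a=1
P0.a=0 P1.a=0 P2.a=2
P0.a=0 P1.a=2 P2.a=1
P0.a=0 P1.a=2 P2.a=2
P0.a=1 P1.a=0 P2.a=1
P0.a=1 P1.a=0 P2.a=2
P0.a=1 P1.a=2 P2.a=1
P0.a=1 P1.a=2 P2.a=2

outcome vector order: (P0.a,P1.a,P2.a)
|TSO outcomes| = 8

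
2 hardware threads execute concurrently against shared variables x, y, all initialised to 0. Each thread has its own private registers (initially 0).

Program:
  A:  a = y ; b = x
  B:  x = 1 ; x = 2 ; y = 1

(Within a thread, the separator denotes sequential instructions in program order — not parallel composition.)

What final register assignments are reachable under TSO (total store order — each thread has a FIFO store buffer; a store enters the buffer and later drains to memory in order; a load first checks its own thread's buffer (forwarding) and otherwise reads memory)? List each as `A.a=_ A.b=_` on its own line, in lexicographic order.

A.a=0 A.b=0
A.a=0 A.b=1
A.a=0 A.b=2
A.a=1 A.b=2

outcome vector order: (A.a,A.b)
|TSO outcomes| = 4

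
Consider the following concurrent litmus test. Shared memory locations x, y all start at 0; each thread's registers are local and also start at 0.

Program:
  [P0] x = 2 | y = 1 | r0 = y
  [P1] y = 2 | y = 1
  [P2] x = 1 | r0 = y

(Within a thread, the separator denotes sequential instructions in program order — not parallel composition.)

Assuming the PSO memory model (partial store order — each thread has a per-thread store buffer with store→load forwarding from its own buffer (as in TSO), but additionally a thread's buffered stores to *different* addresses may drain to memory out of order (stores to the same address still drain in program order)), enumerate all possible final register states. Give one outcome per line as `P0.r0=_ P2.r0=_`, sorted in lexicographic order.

P0.r0=1 P2.r0=0
P0.r0=1 P2.r0=1
P0.r0=1 P2.r0=2
P0.r0=2 P2.r0=0
P0.r0=2 P2.r0=1
P0.r0=2 P2.r0=2

outcome vector order: (P0.r0,P2.r0)
|PSO outcomes| = 6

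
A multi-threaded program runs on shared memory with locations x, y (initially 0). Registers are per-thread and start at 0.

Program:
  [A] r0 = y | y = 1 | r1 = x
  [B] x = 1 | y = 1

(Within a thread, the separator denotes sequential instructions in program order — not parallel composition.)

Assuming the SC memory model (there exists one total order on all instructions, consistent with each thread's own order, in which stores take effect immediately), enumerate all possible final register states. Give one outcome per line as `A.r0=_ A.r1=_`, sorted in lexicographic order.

outcome vector order: (A.r0,A.r1)
|SC outcomes| = 3

A.r0=0 A.r1=0
A.r0=0 A.r1=1
A.r0=1 A.r1=1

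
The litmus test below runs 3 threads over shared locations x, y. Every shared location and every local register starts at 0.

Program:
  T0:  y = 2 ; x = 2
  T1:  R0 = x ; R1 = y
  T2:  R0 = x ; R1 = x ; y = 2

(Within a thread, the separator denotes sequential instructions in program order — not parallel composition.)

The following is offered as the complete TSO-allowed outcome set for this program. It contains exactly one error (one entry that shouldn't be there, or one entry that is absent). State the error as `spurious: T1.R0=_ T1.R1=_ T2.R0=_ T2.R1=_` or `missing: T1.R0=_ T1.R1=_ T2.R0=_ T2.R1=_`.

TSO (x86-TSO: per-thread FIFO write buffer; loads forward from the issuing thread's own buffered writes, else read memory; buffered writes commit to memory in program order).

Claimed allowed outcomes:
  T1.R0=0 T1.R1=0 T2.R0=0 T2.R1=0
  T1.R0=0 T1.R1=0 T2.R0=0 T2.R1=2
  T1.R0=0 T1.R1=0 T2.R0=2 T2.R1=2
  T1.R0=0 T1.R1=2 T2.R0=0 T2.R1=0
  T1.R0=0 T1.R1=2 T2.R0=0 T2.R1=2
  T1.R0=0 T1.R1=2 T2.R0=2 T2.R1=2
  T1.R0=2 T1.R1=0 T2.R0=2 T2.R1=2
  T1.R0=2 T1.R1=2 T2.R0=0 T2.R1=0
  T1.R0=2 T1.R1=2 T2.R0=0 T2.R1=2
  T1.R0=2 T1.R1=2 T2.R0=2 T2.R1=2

spurious: T1.R0=2 T1.R1=0 T2.R0=2 T2.R1=2

outcome vector order: (T1.R0,T1.R1,T2.R0,T2.R1)
[TSO] allowed = {0000; 0002; 0022; 0200; 0202; 0222; 2200; 2202; 2222}
claimed∖TSO = {2022}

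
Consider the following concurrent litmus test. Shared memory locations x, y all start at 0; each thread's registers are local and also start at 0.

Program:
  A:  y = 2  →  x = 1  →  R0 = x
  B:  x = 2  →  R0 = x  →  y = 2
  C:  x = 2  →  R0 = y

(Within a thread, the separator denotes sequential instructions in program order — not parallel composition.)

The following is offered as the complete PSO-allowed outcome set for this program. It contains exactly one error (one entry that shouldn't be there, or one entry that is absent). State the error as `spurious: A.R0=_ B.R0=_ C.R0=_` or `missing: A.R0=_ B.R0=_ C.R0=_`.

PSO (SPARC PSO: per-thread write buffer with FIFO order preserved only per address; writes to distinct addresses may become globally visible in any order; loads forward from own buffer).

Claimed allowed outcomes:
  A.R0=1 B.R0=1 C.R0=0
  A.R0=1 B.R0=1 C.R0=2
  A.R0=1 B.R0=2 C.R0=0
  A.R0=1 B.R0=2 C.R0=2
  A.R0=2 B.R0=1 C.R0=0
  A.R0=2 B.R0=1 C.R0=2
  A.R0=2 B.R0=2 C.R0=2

missing: A.R0=2 B.R0=2 C.R0=0

outcome vector order: (A.R0,B.R0,C.R0)
PSO (8): <1 1 0>, <1 1 2>, <1 2 0>, <1 2 2>, <2 1 0>, <2 1 2>, <2 2 0>, <2 2 2>
PSO∖claimed = {<2 2 0>}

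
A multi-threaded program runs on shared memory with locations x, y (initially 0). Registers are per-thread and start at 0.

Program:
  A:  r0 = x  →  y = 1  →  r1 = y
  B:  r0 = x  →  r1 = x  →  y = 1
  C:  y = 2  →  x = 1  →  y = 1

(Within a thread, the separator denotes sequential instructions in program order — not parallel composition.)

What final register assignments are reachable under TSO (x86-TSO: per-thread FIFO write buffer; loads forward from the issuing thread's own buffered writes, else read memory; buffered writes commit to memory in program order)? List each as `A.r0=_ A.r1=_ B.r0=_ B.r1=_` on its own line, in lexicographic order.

outcome vector order: (A.r0,A.r1,B.r0,B.r1)
|TSO outcomes| = 9

A.r0=0 A.r1=1 B.r0=0 B.r1=0
A.r0=0 A.r1=1 B.r0=0 B.r1=1
A.r0=0 A.r1=1 B.r0=1 B.r1=1
A.r0=0 A.r1=2 B.r0=0 B.r1=0
A.r0=0 A.r1=2 B.r0=0 B.r1=1
A.r0=0 A.r1=2 B.r0=1 B.r1=1
A.r0=1 A.r1=1 B.r0=0 B.r1=0
A.r0=1 A.r1=1 B.r0=0 B.r1=1
A.r0=1 A.r1=1 B.r0=1 B.r1=1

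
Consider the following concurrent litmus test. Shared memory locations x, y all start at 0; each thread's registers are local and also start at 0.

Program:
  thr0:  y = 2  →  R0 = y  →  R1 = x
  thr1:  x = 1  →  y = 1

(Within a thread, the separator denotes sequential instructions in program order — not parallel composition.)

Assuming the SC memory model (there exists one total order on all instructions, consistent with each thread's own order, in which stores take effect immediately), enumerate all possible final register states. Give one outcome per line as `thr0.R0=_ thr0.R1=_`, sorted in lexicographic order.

thr0.R0=1 thr0.R1=1
thr0.R0=2 thr0.R1=0
thr0.R0=2 thr0.R1=1

outcome vector order: (thr0.R0,thr0.R1)
|SC outcomes| = 3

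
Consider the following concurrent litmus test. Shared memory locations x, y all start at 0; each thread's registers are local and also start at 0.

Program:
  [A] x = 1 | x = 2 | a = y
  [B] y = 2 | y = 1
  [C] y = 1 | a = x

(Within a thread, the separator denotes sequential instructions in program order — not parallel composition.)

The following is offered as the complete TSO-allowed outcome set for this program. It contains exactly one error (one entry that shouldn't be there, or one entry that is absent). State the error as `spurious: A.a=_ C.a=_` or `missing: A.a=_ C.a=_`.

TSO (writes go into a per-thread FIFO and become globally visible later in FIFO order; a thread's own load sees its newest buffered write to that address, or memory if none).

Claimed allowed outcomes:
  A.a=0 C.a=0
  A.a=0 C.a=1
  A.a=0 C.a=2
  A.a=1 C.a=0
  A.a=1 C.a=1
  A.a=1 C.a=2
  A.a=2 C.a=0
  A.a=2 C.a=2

outcome vector order: (A.a,C.a)
TSO (9): 00, 01, 02, 10, 11, 12, 20, 21, 22
TSO∖claimed = {21}

missing: A.a=2 C.a=1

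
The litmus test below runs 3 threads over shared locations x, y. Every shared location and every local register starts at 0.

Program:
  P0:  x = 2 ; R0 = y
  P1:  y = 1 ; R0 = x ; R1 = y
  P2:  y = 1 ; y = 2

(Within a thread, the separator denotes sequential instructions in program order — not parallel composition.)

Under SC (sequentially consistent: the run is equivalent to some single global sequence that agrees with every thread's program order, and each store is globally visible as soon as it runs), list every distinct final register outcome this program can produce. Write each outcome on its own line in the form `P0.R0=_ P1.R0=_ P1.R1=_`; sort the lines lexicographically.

P0.R0=0 P1.R0=2 P1.R1=1
P0.R0=0 P1.R0=2 P1.R1=2
P0.R0=1 P1.R0=0 P1.R1=1
P0.R0=1 P1.R0=0 P1.R1=2
P0.R0=1 P1.R0=2 P1.R1=1
P0.R0=1 P1.R0=2 P1.R1=2
P0.R0=2 P1.R0=0 P1.R1=1
P0.R0=2 P1.R0=0 P1.R1=2
P0.R0=2 P1.R0=2 P1.R1=1
P0.R0=2 P1.R0=2 P1.R1=2

outcome vector order: (P0.R0,P1.R0,P1.R1)
|SC outcomes| = 10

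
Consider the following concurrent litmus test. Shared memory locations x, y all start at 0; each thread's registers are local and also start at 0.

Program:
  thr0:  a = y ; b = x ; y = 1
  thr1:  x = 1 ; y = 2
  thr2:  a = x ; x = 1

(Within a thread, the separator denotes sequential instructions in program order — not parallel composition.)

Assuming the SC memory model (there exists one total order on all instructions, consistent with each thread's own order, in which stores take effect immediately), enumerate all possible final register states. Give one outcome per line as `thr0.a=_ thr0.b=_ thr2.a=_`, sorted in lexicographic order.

outcome vector order: (thr0.a,thr0.b,thr2.a)
|SC outcomes| = 6

thr0.a=0 thr0.b=0 thr2.a=0
thr0.a=0 thr0.b=0 thr2.a=1
thr0.a=0 thr0.b=1 thr2.a=0
thr0.a=0 thr0.b=1 thr2.a=1
thr0.a=2 thr0.b=1 thr2.a=0
thr0.a=2 thr0.b=1 thr2.a=1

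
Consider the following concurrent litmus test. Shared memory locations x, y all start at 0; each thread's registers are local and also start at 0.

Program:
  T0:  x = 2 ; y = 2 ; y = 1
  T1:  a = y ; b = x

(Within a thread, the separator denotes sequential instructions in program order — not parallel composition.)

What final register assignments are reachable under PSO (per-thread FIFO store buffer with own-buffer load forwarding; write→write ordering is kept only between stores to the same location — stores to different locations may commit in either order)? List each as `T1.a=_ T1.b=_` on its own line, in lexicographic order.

T1.a=0 T1.b=0
T1.a=0 T1.b=2
T1.a=1 T1.b=0
T1.a=1 T1.b=2
T1.a=2 T1.b=0
T1.a=2 T1.b=2

outcome vector order: (T1.a,T1.b)
|PSO outcomes| = 6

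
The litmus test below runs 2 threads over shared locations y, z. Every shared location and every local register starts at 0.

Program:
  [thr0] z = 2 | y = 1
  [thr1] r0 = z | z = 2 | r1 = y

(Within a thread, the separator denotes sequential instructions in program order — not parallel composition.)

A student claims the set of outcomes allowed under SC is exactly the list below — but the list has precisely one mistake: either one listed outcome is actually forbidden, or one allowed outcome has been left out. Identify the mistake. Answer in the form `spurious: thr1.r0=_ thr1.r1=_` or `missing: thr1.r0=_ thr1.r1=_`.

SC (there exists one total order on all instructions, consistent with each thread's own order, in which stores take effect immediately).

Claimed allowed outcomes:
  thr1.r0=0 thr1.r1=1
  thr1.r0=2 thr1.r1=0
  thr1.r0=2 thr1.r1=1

missing: thr1.r0=0 thr1.r1=0

outcome vector order: (thr1.r0,thr1.r1)
under SC → <0 0>, <0 1>, <2 0>, <2 1>
SC∖claimed = {<0 0>}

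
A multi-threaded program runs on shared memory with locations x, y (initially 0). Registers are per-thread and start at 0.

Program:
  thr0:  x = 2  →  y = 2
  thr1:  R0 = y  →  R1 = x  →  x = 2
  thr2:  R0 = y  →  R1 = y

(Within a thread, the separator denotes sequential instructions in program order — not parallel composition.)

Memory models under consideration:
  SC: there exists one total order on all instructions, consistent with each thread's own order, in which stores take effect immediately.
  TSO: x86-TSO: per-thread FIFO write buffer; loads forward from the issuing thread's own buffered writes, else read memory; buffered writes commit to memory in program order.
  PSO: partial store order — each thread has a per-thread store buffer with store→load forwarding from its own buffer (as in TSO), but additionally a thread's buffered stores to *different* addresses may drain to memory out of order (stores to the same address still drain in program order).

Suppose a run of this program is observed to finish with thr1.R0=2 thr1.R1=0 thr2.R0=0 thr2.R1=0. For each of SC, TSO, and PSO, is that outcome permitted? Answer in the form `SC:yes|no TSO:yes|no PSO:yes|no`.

SC:no TSO:no PSO:yes

outcome vector order: (thr1.R0,thr1.R1,thr2.R0,thr2.R1)
under SC → 0000, 0002, 0022, 0200, 0202, 0222, 2200, 2202, 2222
under TSO → 0000, 0002, 0022, 0200, 0202, 0222, 2200, 2202, 2222
under PSO → 0000, 0002, 0022, 0200, 0202, 0222, 2000, 2002, 2022, 2200, 2202, 2222
target 2000 ∈ {PSO}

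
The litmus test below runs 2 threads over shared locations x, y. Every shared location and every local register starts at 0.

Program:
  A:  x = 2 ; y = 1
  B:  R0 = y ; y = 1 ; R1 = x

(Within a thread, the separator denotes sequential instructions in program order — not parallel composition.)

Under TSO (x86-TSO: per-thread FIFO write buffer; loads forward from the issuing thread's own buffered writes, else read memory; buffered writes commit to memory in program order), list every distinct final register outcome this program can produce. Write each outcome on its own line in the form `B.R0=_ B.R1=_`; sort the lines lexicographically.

outcome vector order: (B.R0,B.R1)
|TSO outcomes| = 3

B.R0=0 B.R1=0
B.R0=0 B.R1=2
B.R0=1 B.R1=2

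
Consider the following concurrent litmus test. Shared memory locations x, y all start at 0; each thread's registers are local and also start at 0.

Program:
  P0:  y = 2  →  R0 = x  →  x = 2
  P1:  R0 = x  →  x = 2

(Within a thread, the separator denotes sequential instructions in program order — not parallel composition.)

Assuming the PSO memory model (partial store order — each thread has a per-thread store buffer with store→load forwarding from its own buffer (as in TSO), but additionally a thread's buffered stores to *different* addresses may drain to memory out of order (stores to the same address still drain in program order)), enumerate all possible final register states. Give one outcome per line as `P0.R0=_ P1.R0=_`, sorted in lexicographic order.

outcome vector order: (P0.R0,P1.R0)
|PSO outcomes| = 3

P0.R0=0 P1.R0=0
P0.R0=0 P1.R0=2
P0.R0=2 P1.R0=0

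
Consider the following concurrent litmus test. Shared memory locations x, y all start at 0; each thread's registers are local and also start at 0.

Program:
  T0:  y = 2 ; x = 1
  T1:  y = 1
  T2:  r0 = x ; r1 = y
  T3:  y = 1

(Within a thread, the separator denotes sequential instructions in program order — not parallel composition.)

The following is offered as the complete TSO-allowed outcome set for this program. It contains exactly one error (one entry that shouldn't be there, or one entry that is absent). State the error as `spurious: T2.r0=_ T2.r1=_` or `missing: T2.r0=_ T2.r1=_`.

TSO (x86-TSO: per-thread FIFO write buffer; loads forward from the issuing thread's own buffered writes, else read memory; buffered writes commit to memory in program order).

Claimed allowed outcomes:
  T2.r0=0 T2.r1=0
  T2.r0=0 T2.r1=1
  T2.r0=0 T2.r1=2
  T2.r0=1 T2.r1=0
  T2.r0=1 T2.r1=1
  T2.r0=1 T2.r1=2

spurious: T2.r0=1 T2.r1=0

outcome vector order: (T2.r0,T2.r1)
[TSO] allowed = {<0 0>, <0 1>, <0 2>, <1 1>, <1 2>}
claimed∖TSO = {<1 0>}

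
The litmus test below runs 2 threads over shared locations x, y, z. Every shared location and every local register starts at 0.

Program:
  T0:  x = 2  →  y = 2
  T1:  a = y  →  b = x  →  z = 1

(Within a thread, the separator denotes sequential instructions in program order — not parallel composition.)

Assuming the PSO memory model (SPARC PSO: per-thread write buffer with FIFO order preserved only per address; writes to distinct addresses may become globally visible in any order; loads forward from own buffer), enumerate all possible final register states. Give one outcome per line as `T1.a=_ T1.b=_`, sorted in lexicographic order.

outcome vector order: (T1.a,T1.b)
|PSO outcomes| = 4

T1.a=0 T1.b=0
T1.a=0 T1.b=2
T1.a=2 T1.b=0
T1.a=2 T1.b=2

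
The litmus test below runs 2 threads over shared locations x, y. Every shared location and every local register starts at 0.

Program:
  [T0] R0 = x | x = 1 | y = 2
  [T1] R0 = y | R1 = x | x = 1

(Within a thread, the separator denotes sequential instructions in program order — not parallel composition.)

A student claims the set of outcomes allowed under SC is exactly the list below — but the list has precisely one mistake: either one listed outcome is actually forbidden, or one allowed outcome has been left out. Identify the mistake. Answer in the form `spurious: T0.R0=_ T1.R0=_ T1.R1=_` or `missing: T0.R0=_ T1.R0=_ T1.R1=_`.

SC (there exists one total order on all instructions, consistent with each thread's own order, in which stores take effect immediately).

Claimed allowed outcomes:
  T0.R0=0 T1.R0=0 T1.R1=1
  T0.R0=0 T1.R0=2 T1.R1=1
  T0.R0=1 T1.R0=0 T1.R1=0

outcome vector order: (T0.R0,T1.R0,T1.R1)
[SC] allowed = {000, 001, 021, 100}
SC∖claimed = {000}

missing: T0.R0=0 T1.R0=0 T1.R1=0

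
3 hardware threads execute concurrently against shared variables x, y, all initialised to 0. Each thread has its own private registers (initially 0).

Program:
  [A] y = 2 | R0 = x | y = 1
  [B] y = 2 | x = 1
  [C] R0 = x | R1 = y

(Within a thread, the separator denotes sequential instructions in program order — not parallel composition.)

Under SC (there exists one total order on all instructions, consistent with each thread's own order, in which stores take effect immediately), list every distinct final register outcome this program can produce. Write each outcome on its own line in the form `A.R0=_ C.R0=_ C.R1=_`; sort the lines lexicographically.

A.R0=0 C.R0=0 C.R1=0
A.R0=0 C.R0=0 C.R1=1
A.R0=0 C.R0=0 C.R1=2
A.R0=0 C.R0=1 C.R1=1
A.R0=0 C.R0=1 C.R1=2
A.R0=1 C.R0=0 C.R1=0
A.R0=1 C.R0=0 C.R1=1
A.R0=1 C.R0=0 C.R1=2
A.R0=1 C.R0=1 C.R1=1
A.R0=1 C.R0=1 C.R1=2

outcome vector order: (A.R0,C.R0,C.R1)
|SC outcomes| = 10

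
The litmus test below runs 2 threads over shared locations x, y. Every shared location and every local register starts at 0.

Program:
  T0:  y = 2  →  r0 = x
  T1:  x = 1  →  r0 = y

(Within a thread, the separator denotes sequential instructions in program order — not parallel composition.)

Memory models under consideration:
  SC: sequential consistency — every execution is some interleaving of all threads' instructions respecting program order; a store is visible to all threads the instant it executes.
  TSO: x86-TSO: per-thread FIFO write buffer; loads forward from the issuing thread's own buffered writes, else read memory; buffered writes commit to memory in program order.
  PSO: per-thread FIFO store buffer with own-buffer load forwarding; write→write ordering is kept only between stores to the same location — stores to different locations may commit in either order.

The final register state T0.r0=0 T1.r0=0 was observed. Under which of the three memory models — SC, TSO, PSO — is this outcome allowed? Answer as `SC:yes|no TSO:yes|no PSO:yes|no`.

outcome vector order: (T0.r0,T1.r0)
SC: 3 outcomes — {02; 10; 12}
TSO: 4 outcomes — {00; 02; 10; 12}
PSO: 4 outcomes — {00; 02; 10; 12}
target 00 ∈ {TSO,PSO}

SC:no TSO:yes PSO:yes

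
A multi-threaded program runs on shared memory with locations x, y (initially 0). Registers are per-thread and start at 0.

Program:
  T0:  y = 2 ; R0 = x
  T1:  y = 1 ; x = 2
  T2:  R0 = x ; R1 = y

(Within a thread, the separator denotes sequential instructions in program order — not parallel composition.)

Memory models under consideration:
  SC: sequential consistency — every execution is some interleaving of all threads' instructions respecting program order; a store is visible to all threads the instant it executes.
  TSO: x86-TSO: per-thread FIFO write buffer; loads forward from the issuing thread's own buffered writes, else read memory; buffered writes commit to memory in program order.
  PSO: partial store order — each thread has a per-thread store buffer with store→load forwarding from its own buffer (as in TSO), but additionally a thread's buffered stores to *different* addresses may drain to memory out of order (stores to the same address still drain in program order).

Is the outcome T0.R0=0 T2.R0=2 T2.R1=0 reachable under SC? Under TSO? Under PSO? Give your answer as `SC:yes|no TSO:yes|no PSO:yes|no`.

SC:no TSO:no PSO:yes

outcome vector order: (T0.R0,T2.R0,T2.R1)
SC: 10 outcomes — {(0,0,0); (0,0,1); (0,0,2); (0,2,1); (0,2,2); (2,0,0); (2,0,1); (2,0,2); (2,2,1); (2,2,2)}
TSO: 10 outcomes — {(0,0,0); (0,0,1); (0,0,2); (0,2,1); (0,2,2); (2,0,0); (2,0,1); (2,0,2); (2,2,1); (2,2,2)}
PSO: 12 outcomes — {(0,0,0); (0,0,1); (0,0,2); (0,2,0); (0,2,1); (0,2,2); (2,0,0); (2,0,1); (2,0,2); (2,2,0); (2,2,1); (2,2,2)}
target (0,2,0) ∈ {PSO}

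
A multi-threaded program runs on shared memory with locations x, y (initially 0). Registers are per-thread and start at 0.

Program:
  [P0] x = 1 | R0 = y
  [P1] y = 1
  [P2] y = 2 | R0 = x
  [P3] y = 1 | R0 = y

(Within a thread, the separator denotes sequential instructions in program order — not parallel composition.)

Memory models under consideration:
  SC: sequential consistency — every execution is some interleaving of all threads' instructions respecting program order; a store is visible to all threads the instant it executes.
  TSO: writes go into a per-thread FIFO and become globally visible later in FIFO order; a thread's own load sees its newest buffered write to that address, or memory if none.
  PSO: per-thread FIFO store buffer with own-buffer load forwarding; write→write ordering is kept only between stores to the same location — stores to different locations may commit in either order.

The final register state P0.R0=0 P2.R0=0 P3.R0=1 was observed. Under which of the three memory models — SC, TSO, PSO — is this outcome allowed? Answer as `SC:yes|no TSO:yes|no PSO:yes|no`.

outcome vector order: (P0.R0,P2.R0,P3.R0)
[SC] allowed = {011; 012; 101; 102; 111; 112; 201; 202; 211; 212}
[TSO] allowed = {001; 002; 011; 012; 101; 102; 111; 112; 201; 202; 211; 212}
[PSO] allowed = {001; 002; 011; 012; 101; 102; 111; 112; 201; 202; 211; 212}
target 001 ∈ {TSO,PSO}

SC:no TSO:yes PSO:yes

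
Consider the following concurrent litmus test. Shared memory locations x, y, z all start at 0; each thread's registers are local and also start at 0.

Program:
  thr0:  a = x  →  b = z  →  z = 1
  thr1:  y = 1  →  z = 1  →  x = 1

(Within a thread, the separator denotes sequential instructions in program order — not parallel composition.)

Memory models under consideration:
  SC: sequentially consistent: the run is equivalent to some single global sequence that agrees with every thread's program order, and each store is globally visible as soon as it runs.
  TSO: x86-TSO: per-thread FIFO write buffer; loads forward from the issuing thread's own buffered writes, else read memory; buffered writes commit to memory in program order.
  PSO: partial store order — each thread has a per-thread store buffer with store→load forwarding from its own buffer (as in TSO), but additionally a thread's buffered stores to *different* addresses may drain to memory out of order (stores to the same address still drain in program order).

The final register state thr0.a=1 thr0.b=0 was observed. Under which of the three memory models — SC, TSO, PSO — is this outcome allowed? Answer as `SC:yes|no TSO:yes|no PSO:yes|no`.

SC:no TSO:no PSO:yes

outcome vector order: (thr0.a,thr0.b)
[SC] allowed = {<0 0> <0 1> <1 1>}
[TSO] allowed = {<0 0> <0 1> <1 1>}
[PSO] allowed = {<0 0> <0 1> <1 0> <1 1>}
target <1 0> ∈ {PSO}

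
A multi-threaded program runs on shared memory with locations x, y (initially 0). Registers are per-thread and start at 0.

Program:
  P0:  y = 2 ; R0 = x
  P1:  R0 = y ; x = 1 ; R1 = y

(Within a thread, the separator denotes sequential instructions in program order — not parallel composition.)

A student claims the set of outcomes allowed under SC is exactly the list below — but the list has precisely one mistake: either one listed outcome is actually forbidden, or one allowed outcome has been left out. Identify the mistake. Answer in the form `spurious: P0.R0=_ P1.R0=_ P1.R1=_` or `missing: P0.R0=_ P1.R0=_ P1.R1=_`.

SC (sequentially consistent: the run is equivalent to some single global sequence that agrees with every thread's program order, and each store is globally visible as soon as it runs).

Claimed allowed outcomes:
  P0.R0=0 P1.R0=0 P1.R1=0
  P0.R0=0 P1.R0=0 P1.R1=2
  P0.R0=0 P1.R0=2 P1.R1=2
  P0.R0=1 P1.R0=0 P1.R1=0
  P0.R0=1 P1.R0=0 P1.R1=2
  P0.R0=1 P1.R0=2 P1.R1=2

spurious: P0.R0=0 P1.R0=0 P1.R1=0

outcome vector order: (P0.R0,P1.R0,P1.R1)
[SC] allowed = {(0,0,2) (0,2,2) (1,0,0) (1,0,2) (1,2,2)}
claimed∖SC = {(0,0,0)}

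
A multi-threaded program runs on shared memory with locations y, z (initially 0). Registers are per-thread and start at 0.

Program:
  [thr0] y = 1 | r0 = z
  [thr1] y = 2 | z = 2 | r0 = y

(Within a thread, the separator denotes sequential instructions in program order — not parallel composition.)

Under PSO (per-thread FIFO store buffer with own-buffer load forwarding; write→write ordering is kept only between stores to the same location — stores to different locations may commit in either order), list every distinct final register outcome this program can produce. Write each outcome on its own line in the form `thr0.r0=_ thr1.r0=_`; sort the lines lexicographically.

thr0.r0=0 thr1.r0=1
thr0.r0=0 thr1.r0=2
thr0.r0=2 thr1.r0=1
thr0.r0=2 thr1.r0=2

outcome vector order: (thr0.r0,thr1.r0)
|PSO outcomes| = 4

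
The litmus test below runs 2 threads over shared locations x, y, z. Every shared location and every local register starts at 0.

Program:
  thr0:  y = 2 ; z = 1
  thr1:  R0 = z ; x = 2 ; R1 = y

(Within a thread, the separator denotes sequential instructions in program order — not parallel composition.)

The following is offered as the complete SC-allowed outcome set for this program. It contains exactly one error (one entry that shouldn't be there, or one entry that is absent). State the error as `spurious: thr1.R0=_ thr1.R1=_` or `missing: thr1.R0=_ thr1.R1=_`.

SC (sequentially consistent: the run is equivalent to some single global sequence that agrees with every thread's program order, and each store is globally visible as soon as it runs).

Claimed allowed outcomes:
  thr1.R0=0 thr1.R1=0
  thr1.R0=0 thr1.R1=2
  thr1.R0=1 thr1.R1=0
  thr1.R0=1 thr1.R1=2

spurious: thr1.R0=1 thr1.R1=0

outcome vector order: (thr1.R0,thr1.R1)
SC: 3 outcomes — {0/0, 0/2, 1/2}
claimed∖SC = {1/0}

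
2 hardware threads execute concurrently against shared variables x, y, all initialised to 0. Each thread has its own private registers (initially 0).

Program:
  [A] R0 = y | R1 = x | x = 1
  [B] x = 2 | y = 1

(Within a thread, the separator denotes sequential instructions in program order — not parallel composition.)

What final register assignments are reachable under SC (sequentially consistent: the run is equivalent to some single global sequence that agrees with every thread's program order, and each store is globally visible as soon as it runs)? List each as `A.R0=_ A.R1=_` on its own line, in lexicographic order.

outcome vector order: (A.R0,A.R1)
|SC outcomes| = 3

A.R0=0 A.R1=0
A.R0=0 A.R1=2
A.R0=1 A.R1=2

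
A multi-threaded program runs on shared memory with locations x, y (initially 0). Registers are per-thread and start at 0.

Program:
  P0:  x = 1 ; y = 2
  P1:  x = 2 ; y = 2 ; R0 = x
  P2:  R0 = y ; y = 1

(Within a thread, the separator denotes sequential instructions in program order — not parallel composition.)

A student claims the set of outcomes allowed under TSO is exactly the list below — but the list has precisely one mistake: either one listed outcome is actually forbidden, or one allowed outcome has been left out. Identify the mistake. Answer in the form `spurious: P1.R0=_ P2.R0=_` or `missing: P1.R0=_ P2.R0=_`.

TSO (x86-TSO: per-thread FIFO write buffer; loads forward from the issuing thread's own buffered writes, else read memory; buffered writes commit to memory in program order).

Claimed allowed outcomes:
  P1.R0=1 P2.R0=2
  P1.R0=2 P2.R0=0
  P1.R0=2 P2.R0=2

missing: P1.R0=1 P2.R0=0

outcome vector order: (P1.R0,P2.R0)
TSO (4): 1/0 1/2 2/0 2/2
TSO∖claimed = {1/0}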